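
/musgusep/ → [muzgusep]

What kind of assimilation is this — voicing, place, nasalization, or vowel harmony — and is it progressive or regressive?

voicing assimilation, regressive

/s/→[z].
Each target copies a feature from the following segment, so the direction is regressive.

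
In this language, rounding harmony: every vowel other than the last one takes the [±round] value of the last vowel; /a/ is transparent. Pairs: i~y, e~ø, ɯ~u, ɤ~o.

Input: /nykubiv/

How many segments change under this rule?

2

/y/ harmonizes with /i/ ([-round]) → [i]
/u/ harmonizes with /i/ ([-round]) → [ɯ]
2 segments change.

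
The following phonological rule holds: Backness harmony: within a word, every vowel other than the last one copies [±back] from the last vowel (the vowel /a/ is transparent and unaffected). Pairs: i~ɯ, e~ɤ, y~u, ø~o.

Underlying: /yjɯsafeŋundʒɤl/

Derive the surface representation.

[ujɯsafɤŋundʒɤl]

/y/ harmonizes with /ɤ/ ([+back]) → [u]
/e/ harmonizes with /ɤ/ ([+back]) → [ɤ]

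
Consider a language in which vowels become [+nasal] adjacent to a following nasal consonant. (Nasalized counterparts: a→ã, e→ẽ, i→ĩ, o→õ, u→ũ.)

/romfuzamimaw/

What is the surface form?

/o/ before nasal /m/ → [õ]
/a/ before nasal /m/ → [ã]
/i/ before nasal /m/ → [ĩ]

[rõmfuzãmĩmaw]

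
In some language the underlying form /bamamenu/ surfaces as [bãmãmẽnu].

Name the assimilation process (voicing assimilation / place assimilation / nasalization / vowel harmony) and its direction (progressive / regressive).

/a/→[ã] /a/→[ã] /e/→[ẽ].
Each target copies a feature from the following segment, so the direction is regressive.

nasalization, regressive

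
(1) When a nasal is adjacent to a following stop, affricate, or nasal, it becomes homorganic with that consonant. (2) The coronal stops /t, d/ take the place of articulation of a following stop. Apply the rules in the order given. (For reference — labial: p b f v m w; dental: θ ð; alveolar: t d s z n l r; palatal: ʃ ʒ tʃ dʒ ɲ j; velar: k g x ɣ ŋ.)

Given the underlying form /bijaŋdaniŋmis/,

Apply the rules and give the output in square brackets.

Rule 1: /ŋ/ before /d/ (alveolar) → [n]
Rule 1: /ŋ/ before /m/ (labial) → [m]
After rule 1: bijandanimmis
Rule 2: no segment meets the rule's conditions; no change.

[bijandanimmis]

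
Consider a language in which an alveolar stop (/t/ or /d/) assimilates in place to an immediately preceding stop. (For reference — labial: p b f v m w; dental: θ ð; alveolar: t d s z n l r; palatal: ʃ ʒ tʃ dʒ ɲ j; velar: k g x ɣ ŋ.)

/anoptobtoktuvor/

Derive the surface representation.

[anoppobpokkuvor]

/t/ after /p/ (labial) → [p]
/t/ after /b/ (labial) → [p]
/t/ after /k/ (velar) → [k]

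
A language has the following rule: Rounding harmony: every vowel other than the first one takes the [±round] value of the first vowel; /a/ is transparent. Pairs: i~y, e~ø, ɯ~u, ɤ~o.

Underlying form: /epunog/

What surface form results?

/u/ harmonizes with /e/ ([-round]) → [ɯ]
/o/ harmonizes with /e/ ([-round]) → [ɤ]

[epɯnɤg]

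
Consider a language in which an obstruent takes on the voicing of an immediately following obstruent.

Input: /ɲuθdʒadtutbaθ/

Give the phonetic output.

[ɲuðdʒattudbaθ]

/θ/ before /dʒ/ (voiced) → [ð]
/d/ before /t/ (voiceless) → [t]
/t/ before /b/ (voiced) → [d]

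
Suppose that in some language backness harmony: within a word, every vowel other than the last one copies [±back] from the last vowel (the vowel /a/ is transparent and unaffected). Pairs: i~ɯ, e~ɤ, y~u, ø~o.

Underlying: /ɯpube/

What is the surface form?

/ɯ/ harmonizes with /e/ ([-back]) → [i]
/u/ harmonizes with /e/ ([-back]) → [y]

[ipybe]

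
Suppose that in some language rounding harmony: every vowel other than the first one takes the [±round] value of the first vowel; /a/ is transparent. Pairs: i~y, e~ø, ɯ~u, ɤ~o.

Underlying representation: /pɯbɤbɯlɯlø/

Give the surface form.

/ø/ harmonizes with /ɯ/ ([-round]) → [e]

[pɯbɤbɯlɯle]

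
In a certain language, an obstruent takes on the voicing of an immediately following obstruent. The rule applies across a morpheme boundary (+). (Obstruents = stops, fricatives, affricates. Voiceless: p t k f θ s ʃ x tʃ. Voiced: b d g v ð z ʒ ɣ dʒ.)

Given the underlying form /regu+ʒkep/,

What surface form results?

/ʒ/ before /k/ (voiceless) → [ʃ]

[regu+ʃkep]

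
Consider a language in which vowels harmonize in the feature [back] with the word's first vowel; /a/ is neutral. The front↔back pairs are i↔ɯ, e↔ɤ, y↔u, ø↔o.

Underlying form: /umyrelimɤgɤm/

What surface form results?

[umurɤlɯmɤgɤm]

/y/ harmonizes with /u/ ([+back]) → [u]
/e/ harmonizes with /u/ ([+back]) → [ɤ]
/i/ harmonizes with /u/ ([+back]) → [ɯ]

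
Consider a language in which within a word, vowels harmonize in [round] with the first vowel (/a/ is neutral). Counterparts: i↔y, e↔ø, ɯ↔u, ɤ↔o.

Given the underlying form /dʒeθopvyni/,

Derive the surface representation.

/o/ harmonizes with /e/ ([-round]) → [ɤ]
/y/ harmonizes with /e/ ([-round]) → [i]

[dʒeθɤpvini]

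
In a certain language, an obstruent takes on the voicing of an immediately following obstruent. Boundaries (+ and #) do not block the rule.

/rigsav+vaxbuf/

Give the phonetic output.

/g/ before /s/ (voiceless) → [k]
/x/ before /b/ (voiced) → [ɣ]

[riksav+vaɣbuf]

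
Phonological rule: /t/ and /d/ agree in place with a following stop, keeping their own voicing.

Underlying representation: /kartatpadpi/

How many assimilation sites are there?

2

/t/ before /p/ (labial) → [p]
/d/ before /p/ (labial) → [b]
2 segments change.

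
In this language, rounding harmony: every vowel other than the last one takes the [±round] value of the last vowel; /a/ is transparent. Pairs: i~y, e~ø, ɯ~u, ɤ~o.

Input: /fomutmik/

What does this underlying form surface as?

[fɤmɯtmik]

/o/ harmonizes with /i/ ([-round]) → [ɤ]
/u/ harmonizes with /i/ ([-round]) → [ɯ]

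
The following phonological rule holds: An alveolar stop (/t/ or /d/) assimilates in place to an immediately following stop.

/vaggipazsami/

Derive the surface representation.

no segment meets the rule's conditions; no change.

[vaggipazsami]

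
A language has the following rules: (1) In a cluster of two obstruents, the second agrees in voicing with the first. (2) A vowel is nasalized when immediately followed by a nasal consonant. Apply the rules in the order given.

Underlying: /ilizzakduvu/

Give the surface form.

Rule 1: /d/ after /k/ (voiceless) → [t]
After rule 1: ilizzaktuvu
Rule 2: no segment meets the rule's conditions; no change.

[ilizzaktuvu]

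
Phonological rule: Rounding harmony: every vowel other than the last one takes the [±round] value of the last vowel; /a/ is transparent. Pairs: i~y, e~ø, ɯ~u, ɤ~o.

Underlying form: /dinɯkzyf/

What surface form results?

/i/ harmonizes with /y/ ([+round]) → [y]
/ɯ/ harmonizes with /y/ ([+round]) → [u]

[dynukzyf]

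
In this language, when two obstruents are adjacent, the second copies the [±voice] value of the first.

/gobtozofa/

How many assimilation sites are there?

/t/ after /b/ (voiced) → [d]
1 segment changes.

1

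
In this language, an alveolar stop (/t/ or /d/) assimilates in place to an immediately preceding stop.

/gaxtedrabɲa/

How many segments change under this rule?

No segment meets the rule's conditions.

0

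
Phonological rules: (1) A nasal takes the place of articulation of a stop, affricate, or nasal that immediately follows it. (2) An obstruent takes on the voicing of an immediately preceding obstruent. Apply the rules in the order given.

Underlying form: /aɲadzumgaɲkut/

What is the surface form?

[aɲadzuŋgaŋkut]

Rule 1: /m/ before /g/ (velar) → [ŋ]
Rule 1: /ɲ/ before /k/ (velar) → [ŋ]
After rule 1: aɲadzuŋgaŋkut
Rule 2: no segment meets the rule's conditions; no change.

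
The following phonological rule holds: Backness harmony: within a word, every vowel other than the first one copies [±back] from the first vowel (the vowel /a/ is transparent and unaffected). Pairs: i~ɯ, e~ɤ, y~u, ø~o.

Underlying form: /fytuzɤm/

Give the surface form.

/u/ harmonizes with /y/ ([-back]) → [y]
/ɤ/ harmonizes with /y/ ([-back]) → [e]

[fytyzem]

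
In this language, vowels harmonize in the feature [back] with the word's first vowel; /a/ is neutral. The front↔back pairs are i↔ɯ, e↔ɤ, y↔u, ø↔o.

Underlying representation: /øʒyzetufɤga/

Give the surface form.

/u/ harmonizes with /ø/ ([-back]) → [y]
/ɤ/ harmonizes with /ø/ ([-back]) → [e]

[øʒyzetyfega]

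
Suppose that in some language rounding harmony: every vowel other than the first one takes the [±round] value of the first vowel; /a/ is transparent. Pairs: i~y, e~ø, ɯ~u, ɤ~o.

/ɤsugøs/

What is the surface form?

[ɤsɯges]

/u/ harmonizes with /ɤ/ ([-round]) → [ɯ]
/ø/ harmonizes with /ɤ/ ([-round]) → [e]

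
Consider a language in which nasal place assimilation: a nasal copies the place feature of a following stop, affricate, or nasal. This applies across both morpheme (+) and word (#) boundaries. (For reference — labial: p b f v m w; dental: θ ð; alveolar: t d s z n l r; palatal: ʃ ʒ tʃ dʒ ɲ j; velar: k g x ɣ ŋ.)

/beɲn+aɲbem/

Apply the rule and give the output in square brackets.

/ɲ/ before /n/ (alveolar) → [n]
/ɲ/ before /b/ (labial) → [m]

[benn+ambem]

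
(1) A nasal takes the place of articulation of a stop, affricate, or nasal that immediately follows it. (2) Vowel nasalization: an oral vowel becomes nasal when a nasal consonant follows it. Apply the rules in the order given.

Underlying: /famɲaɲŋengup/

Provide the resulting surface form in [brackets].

Rule 1: /m/ before /ɲ/ (palatal) → [ɲ]
Rule 1: /ɲ/ before /ŋ/ (velar) → [ŋ]
Rule 1: /n/ before /g/ (velar) → [ŋ]
After rule 1: faɲɲaŋŋeŋgup
Rule 2: /a/ before nasal /ɲ/ → [ã]
Rule 2: /a/ before nasal /ŋ/ → [ã]
Rule 2: /e/ before nasal /ŋ/ → [ẽ]

[fãɲɲãŋŋẽŋgup]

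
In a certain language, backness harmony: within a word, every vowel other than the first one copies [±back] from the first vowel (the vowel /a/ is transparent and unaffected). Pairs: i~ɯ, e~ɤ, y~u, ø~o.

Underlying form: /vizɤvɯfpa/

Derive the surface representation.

/ɤ/ harmonizes with /i/ ([-back]) → [e]
/ɯ/ harmonizes with /i/ ([-back]) → [i]

[vizevifpa]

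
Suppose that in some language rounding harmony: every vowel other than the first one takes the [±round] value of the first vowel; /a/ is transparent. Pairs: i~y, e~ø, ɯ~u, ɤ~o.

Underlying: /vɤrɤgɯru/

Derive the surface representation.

/u/ harmonizes with /ɤ/ ([-round]) → [ɯ]

[vɤrɤgɯrɯ]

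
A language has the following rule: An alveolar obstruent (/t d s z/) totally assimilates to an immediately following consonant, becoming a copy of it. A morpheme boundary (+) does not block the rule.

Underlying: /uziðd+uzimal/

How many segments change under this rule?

No segment meets the rule's conditions.

0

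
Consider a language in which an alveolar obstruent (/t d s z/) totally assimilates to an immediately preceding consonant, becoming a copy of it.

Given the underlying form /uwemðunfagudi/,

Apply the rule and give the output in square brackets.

no segment meets the rule's conditions; no change.

[uwemðunfagudi]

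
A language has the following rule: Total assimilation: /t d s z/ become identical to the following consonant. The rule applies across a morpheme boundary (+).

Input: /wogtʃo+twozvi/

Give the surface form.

[wogtʃo+wwovvi]

/t/ before /w/ → [w] (total assimilation)
/z/ before /v/ → [v] (total assimilation)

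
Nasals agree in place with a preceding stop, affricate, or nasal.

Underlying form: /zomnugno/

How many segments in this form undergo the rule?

2

/n/ after /m/ (labial) → [m]
/n/ after /g/ (velar) → [ŋ]
2 segments change.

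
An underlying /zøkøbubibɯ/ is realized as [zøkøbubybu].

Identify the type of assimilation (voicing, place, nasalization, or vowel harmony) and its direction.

/i/→[y] /ɯ/→[u].
Vowels agree with the first vowel, so the harmony is progressive.

vowel harmony, progressive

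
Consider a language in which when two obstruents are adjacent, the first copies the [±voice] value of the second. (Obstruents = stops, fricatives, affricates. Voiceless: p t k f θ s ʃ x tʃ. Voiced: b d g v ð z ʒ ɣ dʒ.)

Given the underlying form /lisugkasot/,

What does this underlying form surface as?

[lisukkasot]

/g/ before /k/ (voiceless) → [k]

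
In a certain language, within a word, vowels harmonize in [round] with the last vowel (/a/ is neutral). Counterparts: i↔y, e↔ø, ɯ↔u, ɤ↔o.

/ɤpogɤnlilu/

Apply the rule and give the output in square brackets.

/ɤ/ harmonizes with /u/ ([+round]) → [o]
/ɤ/ harmonizes with /u/ ([+round]) → [o]
/i/ harmonizes with /u/ ([+round]) → [y]

[opogonlylu]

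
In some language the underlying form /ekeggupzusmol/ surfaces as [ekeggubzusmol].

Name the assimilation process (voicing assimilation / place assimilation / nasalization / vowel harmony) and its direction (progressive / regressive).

/p/→[b].
Each target copies a feature from the following segment, so the direction is regressive.

voicing assimilation, regressive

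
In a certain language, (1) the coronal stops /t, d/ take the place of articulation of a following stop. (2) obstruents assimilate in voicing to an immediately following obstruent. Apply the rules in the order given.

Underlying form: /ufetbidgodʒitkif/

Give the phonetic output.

Rule 1: /t/ before /b/ (labial) → [p]
Rule 1: /d/ before /g/ (velar) → [g]
Rule 1: /t/ before /k/ (velar) → [k]
After rule 1: ufepbiggodʒikkif
Rule 2: /p/ before /b/ (voiced) → [b]

[ufebbiggodʒikkif]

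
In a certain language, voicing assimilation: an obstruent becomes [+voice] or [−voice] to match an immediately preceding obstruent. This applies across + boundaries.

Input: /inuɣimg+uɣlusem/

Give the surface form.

[inuɣimg+uɣlusem]

no segment meets the rule's conditions; no change.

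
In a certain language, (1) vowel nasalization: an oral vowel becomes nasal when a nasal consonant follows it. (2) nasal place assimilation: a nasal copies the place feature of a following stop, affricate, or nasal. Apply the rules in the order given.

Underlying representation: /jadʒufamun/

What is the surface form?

[jadʒufãmũn]

Rule 1: /a/ before nasal /m/ → [ã]
Rule 1: /u/ before nasal /n/ → [ũ]
After rule 1: jadʒufãmũn
Rule 2: no segment meets the rule's conditions; no change.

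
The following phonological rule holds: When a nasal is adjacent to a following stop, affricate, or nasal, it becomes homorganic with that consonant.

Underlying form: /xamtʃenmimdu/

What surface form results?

/m/ before /tʃ/ (palatal) → [ɲ]
/n/ before /m/ (labial) → [m]
/m/ before /d/ (alveolar) → [n]

[xaɲtʃemmindu]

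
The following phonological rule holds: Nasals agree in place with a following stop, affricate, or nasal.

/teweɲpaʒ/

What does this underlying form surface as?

[tewempaʒ]

/ɲ/ before /p/ (labial) → [m]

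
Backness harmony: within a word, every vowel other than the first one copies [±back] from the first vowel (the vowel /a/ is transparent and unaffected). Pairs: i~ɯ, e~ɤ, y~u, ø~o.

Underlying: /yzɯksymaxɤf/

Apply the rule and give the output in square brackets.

[yziksymaxef]

/ɯ/ harmonizes with /y/ ([-back]) → [i]
/ɤ/ harmonizes with /y/ ([-back]) → [e]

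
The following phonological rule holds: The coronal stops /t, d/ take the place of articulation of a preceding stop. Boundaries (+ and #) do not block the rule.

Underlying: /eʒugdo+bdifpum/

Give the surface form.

[eʒuggo+bbifpum]

/d/ after /g/ (velar) → [g]
/d/ after /b/ (labial) → [b]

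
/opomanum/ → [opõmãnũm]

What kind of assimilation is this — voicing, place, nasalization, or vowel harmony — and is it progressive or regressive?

nasalization, regressive

/o/→[õ] /a/→[ã] /u/→[ũ].
Each target copies a feature from the following segment, so the direction is regressive.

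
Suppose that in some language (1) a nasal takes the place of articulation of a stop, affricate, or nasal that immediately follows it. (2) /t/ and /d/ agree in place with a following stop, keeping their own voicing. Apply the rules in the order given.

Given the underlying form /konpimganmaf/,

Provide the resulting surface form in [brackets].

[kompiŋgammaf]

Rule 1: /n/ before /p/ (labial) → [m]
Rule 1: /m/ before /g/ (velar) → [ŋ]
Rule 1: /n/ before /m/ (labial) → [m]
After rule 1: kompiŋgammaf
Rule 2: no segment meets the rule's conditions; no change.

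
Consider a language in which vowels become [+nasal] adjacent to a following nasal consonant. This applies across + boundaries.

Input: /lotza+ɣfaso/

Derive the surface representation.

[lotza+ɣfaso]

no segment meets the rule's conditions; no change.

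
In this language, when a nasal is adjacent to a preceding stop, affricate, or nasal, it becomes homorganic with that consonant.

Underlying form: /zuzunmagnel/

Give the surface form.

[zuzunnagŋel]

/m/ after /n/ (alveolar) → [n]
/n/ after /g/ (velar) → [ŋ]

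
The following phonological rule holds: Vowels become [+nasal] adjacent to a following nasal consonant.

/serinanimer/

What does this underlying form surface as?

/i/ before nasal /n/ → [ĩ]
/a/ before nasal /n/ → [ã]
/i/ before nasal /m/ → [ĩ]

[serĩnãnĩmer]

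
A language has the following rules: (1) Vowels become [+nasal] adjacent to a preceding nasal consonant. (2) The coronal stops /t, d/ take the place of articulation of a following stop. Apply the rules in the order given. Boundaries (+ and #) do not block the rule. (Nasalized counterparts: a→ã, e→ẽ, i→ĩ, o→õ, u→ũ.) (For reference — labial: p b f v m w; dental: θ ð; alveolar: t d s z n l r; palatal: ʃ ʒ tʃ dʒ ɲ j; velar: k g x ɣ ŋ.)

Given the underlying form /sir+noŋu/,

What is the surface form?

Rule 1: /o/ after nasal /n/ → [õ]
Rule 1: /u/ after nasal /ŋ/ → [ũ]
After rule 1: sir+nõŋũ
Rule 2: no segment meets the rule's conditions; no change.

[sir+nõŋũ]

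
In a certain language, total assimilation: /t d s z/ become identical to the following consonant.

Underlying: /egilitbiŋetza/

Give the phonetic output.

[egilibbiŋezza]

/t/ before /b/ → [b] (total assimilation)
/t/ before /z/ → [z] (total assimilation)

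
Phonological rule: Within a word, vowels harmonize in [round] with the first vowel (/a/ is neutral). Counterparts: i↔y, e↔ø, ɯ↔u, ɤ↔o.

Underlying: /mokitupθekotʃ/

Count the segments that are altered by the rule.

2

/i/ harmonizes with /o/ ([+round]) → [y]
/e/ harmonizes with /o/ ([+round]) → [ø]
2 segments change.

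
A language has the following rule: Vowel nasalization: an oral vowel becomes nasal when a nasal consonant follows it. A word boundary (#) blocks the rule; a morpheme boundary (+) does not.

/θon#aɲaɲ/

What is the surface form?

/o/ before nasal /n/ → [õ]
/a/ before nasal /ɲ/ → [ã]
/a/ before nasal /ɲ/ → [ã]

[θõn#ãɲãɲ]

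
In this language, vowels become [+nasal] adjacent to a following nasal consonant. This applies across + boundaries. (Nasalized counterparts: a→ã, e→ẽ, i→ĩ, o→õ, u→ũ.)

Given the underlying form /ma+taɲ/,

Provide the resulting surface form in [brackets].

[ma+tãɲ]

/a/ before nasal /ɲ/ → [ã]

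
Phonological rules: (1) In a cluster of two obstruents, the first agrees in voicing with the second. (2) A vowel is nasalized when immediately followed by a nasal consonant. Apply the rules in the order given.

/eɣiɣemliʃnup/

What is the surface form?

[eɣiɣẽmliʃnup]

Rule 1: no segment meets the rule's conditions; no change.
After rule 1: eɣiɣemliʃnup
Rule 2: /e/ before nasal /m/ → [ẽ]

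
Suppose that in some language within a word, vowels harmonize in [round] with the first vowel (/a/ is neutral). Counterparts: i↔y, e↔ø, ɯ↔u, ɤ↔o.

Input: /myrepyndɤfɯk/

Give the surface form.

/e/ harmonizes with /y/ ([+round]) → [ø]
/ɤ/ harmonizes with /y/ ([+round]) → [o]
/ɯ/ harmonizes with /y/ ([+round]) → [u]

[myrøpyndofuk]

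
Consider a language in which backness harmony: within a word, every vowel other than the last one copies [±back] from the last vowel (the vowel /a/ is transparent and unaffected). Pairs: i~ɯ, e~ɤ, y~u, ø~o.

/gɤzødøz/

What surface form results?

[gezødøz]

/ɤ/ harmonizes with /ø/ ([-back]) → [e]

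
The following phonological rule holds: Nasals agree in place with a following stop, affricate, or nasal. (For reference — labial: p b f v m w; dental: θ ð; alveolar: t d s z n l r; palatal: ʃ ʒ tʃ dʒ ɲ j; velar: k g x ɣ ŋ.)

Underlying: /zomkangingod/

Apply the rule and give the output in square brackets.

/m/ before /k/ (velar) → [ŋ]
/n/ before /g/ (velar) → [ŋ]
/n/ before /g/ (velar) → [ŋ]

[zoŋkaŋgiŋgod]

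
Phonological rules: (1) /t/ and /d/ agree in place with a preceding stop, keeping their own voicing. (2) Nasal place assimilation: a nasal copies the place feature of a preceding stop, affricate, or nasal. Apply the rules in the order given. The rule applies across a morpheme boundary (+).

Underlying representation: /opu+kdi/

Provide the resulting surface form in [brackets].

Rule 1: /d/ after /k/ (velar) → [g]
After rule 1: opu+kgi
Rule 2: no segment meets the rule's conditions; no change.

[opu+kgi]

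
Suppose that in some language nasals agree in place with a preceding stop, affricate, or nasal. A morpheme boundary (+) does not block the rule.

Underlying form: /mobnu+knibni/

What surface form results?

/n/ after /b/ (labial) → [m]
/n/ after /k/ (velar) → [ŋ]
/n/ after /b/ (labial) → [m]

[mobmu+kŋibmi]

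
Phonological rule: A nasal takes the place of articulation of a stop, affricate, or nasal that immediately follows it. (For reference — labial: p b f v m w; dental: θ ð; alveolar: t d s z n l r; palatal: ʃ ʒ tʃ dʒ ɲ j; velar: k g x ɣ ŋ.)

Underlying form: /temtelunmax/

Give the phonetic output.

[tentelummax]

/m/ before /t/ (alveolar) → [n]
/n/ before /m/ (labial) → [m]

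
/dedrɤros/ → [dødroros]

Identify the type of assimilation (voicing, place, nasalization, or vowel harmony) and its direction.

vowel harmony, regressive

/e/→[ø] /ɤ/→[o].
Vowels agree with the last vowel, so the harmony is regressive.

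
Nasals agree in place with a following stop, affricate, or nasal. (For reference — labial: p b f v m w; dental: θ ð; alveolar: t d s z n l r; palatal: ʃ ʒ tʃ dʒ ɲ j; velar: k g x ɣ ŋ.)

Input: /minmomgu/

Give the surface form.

[mimmoŋgu]

/n/ before /m/ (labial) → [m]
/m/ before /g/ (velar) → [ŋ]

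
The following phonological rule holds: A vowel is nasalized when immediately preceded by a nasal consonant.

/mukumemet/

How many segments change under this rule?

3

/u/ after nasal /m/ → [ũ]
/e/ after nasal /m/ → [ẽ]
/e/ after nasal /m/ → [ẽ]
3 segments change.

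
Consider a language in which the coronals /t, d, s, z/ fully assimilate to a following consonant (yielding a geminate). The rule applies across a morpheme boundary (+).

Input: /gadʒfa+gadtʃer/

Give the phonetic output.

/d/ before /tʃ/ → [tʃ] (total assimilation)

[gadʒfa+gatʃtʃer]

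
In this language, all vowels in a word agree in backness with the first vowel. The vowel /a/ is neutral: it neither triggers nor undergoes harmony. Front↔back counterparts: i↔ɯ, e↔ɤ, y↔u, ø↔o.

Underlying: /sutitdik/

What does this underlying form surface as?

[sutɯtdɯk]

/i/ harmonizes with /u/ ([+back]) → [ɯ]
/i/ harmonizes with /u/ ([+back]) → [ɯ]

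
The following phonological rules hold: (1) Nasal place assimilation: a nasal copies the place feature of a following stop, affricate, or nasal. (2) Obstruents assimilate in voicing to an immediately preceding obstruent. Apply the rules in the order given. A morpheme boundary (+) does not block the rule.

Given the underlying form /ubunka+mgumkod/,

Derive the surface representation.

Rule 1: /n/ before /k/ (velar) → [ŋ]
Rule 1: /m/ before /g/ (velar) → [ŋ]
Rule 1: /m/ before /k/ (velar) → [ŋ]
After rule 1: ubuŋka+ŋguŋkod
Rule 2: no segment meets the rule's conditions; no change.

[ubuŋka+ŋguŋkod]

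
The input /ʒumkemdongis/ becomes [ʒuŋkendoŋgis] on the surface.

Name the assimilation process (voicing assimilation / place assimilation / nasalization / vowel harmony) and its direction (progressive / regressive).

/m/→[ŋ] /m/→[n] /n/→[ŋ].
Each target copies a feature from the following segment, so the direction is regressive.

place assimilation, regressive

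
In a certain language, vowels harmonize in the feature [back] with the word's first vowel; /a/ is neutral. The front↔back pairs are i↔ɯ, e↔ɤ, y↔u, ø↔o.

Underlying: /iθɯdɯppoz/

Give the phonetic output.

/ɯ/ harmonizes with /i/ ([-back]) → [i]
/ɯ/ harmonizes with /i/ ([-back]) → [i]
/o/ harmonizes with /i/ ([-back]) → [ø]

[iθidippøz]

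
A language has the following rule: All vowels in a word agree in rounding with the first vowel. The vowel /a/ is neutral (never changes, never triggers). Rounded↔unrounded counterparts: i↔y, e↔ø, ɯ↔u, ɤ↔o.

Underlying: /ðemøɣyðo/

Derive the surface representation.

/ø/ harmonizes with /e/ ([-round]) → [e]
/y/ harmonizes with /e/ ([-round]) → [i]
/o/ harmonizes with /e/ ([-round]) → [ɤ]

[ðemeɣiðɤ]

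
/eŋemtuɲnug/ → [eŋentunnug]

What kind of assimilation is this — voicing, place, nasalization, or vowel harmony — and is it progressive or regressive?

/m/→[n] /ɲ/→[n].
Each target copies a feature from the following segment, so the direction is regressive.

place assimilation, regressive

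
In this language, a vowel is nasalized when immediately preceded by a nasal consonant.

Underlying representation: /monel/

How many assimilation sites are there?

2

/o/ after nasal /m/ → [õ]
/e/ after nasal /n/ → [ẽ]
2 segments change.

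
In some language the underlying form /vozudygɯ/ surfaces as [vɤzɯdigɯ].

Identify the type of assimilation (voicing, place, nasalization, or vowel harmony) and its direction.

/o/→[ɤ] /u/→[ɯ] /y/→[i].
Vowels agree with the last vowel, so the harmony is regressive.

vowel harmony, regressive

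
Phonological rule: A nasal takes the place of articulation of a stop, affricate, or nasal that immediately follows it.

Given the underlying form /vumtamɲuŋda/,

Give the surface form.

[vuntaɲɲunda]

/m/ before /t/ (alveolar) → [n]
/m/ before /ɲ/ (palatal) → [ɲ]
/ŋ/ before /d/ (alveolar) → [n]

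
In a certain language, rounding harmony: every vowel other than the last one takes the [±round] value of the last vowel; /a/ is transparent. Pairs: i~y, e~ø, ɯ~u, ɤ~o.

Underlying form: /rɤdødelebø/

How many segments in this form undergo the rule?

3

/ɤ/ harmonizes with /ø/ ([+round]) → [o]
/e/ harmonizes with /ø/ ([+round]) → [ø]
/e/ harmonizes with /ø/ ([+round]) → [ø]
3 segments change.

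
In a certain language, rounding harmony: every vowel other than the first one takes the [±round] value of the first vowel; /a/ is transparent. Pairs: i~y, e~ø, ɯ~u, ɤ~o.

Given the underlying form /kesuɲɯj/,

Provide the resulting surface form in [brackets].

/u/ harmonizes with /e/ ([-round]) → [ɯ]

[kesɯɲɯj]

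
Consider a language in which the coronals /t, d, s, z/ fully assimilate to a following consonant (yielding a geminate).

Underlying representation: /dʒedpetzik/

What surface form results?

/d/ before /p/ → [p] (total assimilation)
/t/ before /z/ → [z] (total assimilation)

[dʒeppezzik]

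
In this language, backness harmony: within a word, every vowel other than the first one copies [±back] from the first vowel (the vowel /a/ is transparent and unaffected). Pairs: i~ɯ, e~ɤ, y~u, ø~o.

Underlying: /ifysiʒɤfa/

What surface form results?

/ɤ/ harmonizes with /i/ ([-back]) → [e]

[ifysiʒefa]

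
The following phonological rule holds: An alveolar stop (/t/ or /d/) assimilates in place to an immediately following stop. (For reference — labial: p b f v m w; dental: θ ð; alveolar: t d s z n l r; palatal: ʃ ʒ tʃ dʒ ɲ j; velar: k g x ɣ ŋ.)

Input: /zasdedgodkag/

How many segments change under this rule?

/d/ before /g/ (velar) → [g]
/d/ before /k/ (velar) → [g]
2 segments change.

2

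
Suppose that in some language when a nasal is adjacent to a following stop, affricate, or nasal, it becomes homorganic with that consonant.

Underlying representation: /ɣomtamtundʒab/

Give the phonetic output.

[ɣontantuɲdʒab]

/m/ before /t/ (alveolar) → [n]
/m/ before /t/ (alveolar) → [n]
/n/ before /dʒ/ (palatal) → [ɲ]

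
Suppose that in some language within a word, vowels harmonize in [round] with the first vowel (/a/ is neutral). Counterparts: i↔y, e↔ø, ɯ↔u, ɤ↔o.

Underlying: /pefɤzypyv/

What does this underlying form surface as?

[pefɤzipiv]

/y/ harmonizes with /e/ ([-round]) → [i]
/y/ harmonizes with /e/ ([-round]) → [i]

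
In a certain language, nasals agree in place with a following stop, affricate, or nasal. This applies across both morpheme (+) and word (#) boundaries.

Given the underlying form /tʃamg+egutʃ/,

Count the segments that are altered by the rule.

1

/m/ before /g/ (velar) → [ŋ]
1 segment changes.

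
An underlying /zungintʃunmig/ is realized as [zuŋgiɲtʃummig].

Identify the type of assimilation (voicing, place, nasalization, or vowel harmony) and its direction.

place assimilation, regressive

/n/→[ŋ] /n/→[ɲ] /n/→[m].
Each target copies a feature from the following segment, so the direction is regressive.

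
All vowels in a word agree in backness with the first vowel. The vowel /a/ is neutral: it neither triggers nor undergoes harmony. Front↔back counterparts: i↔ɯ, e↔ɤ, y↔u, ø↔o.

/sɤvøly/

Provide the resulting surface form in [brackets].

[sɤvolu]

/ø/ harmonizes with /ɤ/ ([+back]) → [o]
/y/ harmonizes with /ɤ/ ([+back]) → [u]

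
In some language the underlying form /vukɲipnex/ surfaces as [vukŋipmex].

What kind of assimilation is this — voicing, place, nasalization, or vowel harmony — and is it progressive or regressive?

/ɲ/→[ŋ] /n/→[m].
Each target copies a feature from the preceding segment, so the direction is progressive.

place assimilation, progressive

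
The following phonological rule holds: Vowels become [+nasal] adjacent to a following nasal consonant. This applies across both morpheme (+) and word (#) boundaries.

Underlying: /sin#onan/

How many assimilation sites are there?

3

/i/ before nasal /n/ → [ĩ]
/o/ before nasal /n/ → [õ]
/a/ before nasal /n/ → [ã]
3 segments change.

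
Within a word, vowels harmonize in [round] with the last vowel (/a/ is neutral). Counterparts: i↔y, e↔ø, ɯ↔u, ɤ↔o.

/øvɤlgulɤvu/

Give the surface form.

[øvolgulovu]

/ɤ/ harmonizes with /u/ ([+round]) → [o]
/ɤ/ harmonizes with /u/ ([+round]) → [o]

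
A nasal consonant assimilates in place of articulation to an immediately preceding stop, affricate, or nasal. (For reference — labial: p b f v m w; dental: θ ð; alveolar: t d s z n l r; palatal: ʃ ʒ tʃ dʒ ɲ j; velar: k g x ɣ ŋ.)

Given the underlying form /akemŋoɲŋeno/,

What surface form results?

[akemmoɲɲeno]

/ŋ/ after /m/ (labial) → [m]
/ŋ/ after /ɲ/ (palatal) → [ɲ]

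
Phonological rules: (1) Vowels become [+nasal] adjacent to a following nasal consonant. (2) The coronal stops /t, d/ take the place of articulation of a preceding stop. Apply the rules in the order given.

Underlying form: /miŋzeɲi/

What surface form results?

[mĩŋzẽɲi]

Rule 1: /i/ before nasal /ŋ/ → [ĩ]
Rule 1: /e/ before nasal /ɲ/ → [ẽ]
After rule 1: mĩŋzẽɲi
Rule 2: no segment meets the rule's conditions; no change.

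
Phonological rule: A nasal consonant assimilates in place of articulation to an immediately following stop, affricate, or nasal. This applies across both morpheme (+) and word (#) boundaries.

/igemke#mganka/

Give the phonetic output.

/m/ before /k/ (velar) → [ŋ]
/m/ before /g/ (velar) → [ŋ]
/n/ before /k/ (velar) → [ŋ]

[igeŋke#ŋgaŋka]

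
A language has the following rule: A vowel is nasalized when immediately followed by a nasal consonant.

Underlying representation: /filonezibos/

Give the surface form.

[filõnezibos]

/o/ before nasal /n/ → [õ]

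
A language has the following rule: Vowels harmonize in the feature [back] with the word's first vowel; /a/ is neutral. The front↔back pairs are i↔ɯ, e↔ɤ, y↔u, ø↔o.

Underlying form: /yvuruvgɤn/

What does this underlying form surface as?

/u/ harmonizes with /y/ ([-back]) → [y]
/u/ harmonizes with /y/ ([-back]) → [y]
/ɤ/ harmonizes with /y/ ([-back]) → [e]

[yvyryvgen]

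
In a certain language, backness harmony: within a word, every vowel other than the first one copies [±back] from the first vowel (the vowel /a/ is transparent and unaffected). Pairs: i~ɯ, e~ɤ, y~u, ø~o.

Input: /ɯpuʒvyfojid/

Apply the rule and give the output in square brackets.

[ɯpuʒvufojɯd]

/y/ harmonizes with /ɯ/ ([+back]) → [u]
/i/ harmonizes with /ɯ/ ([+back]) → [ɯ]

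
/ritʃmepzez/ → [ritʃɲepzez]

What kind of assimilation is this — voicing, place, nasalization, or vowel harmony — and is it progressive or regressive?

place assimilation, progressive

/m/→[ɲ].
Each target copies a feature from the preceding segment, so the direction is progressive.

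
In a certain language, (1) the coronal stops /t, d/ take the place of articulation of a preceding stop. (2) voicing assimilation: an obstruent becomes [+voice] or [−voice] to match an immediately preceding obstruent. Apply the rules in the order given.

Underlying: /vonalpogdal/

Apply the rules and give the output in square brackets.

[vonalpoggal]

Rule 1: /d/ after /g/ (velar) → [g]
After rule 1: vonalpoggal
Rule 2: no segment meets the rule's conditions; no change.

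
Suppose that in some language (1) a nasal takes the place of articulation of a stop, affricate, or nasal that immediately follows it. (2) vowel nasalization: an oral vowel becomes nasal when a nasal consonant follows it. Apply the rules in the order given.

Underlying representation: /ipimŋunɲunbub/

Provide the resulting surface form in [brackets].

Rule 1: /m/ before /ŋ/ (velar) → [ŋ]
Rule 1: /n/ before /ɲ/ (palatal) → [ɲ]
Rule 1: /n/ before /b/ (labial) → [m]
After rule 1: ipiŋŋuɲɲumbub
Rule 2: /i/ before nasal /ŋ/ → [ĩ]
Rule 2: /u/ before nasal /ɲ/ → [ũ]
Rule 2: /u/ before nasal /m/ → [ũ]

[ipĩŋŋũɲɲũmbub]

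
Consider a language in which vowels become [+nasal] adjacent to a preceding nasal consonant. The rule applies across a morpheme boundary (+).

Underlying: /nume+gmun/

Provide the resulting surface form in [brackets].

/u/ after nasal /n/ → [ũ]
/e/ after nasal /m/ → [ẽ]
/u/ after nasal /m/ → [ũ]

[nũmẽ+gmũn]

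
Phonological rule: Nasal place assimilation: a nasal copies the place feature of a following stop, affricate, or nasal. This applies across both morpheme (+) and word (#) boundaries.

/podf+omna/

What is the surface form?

[podf+onna]

/m/ before /n/ (alveolar) → [n]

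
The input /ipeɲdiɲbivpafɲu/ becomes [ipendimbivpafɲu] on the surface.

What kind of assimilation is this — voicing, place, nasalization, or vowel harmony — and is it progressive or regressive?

/ɲ/→[n] /ɲ/→[m].
Each target copies a feature from the following segment, so the direction is regressive.

place assimilation, regressive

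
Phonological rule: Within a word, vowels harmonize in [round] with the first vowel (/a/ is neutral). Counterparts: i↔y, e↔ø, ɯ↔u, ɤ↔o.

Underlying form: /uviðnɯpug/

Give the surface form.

[uvyðnupug]

/i/ harmonizes with /u/ ([+round]) → [y]
/ɯ/ harmonizes with /u/ ([+round]) → [u]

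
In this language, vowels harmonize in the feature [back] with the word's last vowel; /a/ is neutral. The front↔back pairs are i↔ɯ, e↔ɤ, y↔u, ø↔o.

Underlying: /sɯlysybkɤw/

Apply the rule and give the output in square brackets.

/y/ harmonizes with /ɤ/ ([+back]) → [u]
/y/ harmonizes with /ɤ/ ([+back]) → [u]

[sɯlusubkɤw]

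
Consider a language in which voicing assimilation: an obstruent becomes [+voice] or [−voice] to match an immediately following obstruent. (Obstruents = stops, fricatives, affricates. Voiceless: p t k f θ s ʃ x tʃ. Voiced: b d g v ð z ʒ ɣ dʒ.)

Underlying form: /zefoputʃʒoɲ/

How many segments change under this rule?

/tʃ/ before /ʒ/ (voiced) → [dʒ]
1 segment changes.

1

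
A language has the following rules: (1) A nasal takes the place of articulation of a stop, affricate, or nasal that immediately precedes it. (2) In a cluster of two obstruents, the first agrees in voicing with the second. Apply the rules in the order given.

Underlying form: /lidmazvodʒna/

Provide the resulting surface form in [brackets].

Rule 1: /m/ after /d/ (alveolar) → [n]
Rule 1: /n/ after /dʒ/ (palatal) → [ɲ]
After rule 1: lidnazvodʒɲa
Rule 2: no segment meets the rule's conditions; no change.

[lidnazvodʒɲa]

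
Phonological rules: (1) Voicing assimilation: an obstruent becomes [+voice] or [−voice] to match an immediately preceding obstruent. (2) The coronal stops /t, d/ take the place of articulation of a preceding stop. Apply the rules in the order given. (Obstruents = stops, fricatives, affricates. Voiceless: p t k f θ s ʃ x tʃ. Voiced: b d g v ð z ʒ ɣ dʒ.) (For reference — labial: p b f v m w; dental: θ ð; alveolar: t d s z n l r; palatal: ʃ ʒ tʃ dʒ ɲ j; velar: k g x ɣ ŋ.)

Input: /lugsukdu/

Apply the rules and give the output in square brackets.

Rule 1: /s/ after /g/ (voiced) → [z]
Rule 1: /d/ after /k/ (voiceless) → [t]
After rule 1: lugzuktu
Rule 2: /t/ after /k/ (velar) → [k]

[lugzukku]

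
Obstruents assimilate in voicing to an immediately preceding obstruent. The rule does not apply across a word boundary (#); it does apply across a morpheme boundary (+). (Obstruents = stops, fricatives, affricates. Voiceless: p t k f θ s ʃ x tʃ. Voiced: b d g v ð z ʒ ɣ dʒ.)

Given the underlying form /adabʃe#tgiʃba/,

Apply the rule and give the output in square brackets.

/ʃ/ after /b/ (voiced) → [ʒ]
/g/ after /t/ (voiceless) → [k]
/b/ after /ʃ/ (voiceless) → [p]

[adabʒe#tkiʃpa]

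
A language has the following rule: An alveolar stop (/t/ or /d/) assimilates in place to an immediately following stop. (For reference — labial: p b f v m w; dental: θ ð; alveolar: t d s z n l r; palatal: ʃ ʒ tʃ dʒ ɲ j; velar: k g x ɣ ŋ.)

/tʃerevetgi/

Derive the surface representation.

[tʃerevekgi]

/t/ before /g/ (velar) → [k]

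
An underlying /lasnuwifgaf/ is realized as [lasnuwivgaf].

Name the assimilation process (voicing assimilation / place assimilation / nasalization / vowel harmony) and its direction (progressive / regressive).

voicing assimilation, regressive

/f/→[v].
Each target copies a feature from the following segment, so the direction is regressive.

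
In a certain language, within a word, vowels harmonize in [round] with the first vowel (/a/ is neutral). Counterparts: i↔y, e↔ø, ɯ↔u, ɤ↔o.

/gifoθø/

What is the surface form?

[gifɤθe]

/o/ harmonizes with /i/ ([-round]) → [ɤ]
/ø/ harmonizes with /i/ ([-round]) → [e]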